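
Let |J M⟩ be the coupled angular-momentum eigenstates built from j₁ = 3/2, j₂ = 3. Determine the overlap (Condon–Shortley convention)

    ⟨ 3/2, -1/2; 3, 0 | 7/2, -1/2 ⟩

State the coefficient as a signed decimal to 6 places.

-0.308607  (= −√(2/21))

triangle: 1!×2!×5!/9! = 240/362880
(j±m)!: 1!×2!×3!×3!×3!×4! = 10368
prefactor² = (2J+1)×Δ×N² = 384/7
  k=0: +1/(0!×1!×2!×3!×0!×2!) = 1/24
  k=1: −1/(1!×0!×1!×2!×1!×3!) = -1/12
Σ = -1/24  ⇒  CG² = 384/7×(-1/24)² = 2/21
CG = −√(2/21) = -0.308607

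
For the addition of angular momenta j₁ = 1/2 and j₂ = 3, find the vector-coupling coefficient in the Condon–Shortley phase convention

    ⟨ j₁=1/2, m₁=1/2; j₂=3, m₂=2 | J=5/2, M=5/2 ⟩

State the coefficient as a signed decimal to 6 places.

√[6·1!0!5!/7! · 1!0!5!1!5!0!] = √(14400/7)
  +(−1)^0/∏(0,1,0,5,0,0)! = 1/120  (running 1/120)
⟨..|..⟩ = √(14400/7)·(1/120) = +0.377964

+√(1/7) ≈ +0.377964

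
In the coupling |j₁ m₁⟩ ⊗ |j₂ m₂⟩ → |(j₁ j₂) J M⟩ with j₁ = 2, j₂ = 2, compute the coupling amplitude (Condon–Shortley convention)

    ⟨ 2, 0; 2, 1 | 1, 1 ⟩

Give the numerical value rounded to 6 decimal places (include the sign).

+0.547723  (= +√(3/10))

√[3·3!1!1!/6! · 2!2!3!1!2!0!] = √(6/5)
  +(−1)^2/∏(2,1,0,1,1,0)! = 1/2  (running 1/2)
⟨..|..⟩ = √(6/5)·(1/2) = +0.547723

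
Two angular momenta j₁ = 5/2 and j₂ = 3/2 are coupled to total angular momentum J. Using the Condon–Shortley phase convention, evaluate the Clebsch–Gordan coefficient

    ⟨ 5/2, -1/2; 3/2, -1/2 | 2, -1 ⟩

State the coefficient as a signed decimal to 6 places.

√[5·2!3!1!/7! · 2!3!1!2!1!3!] = √(12/7)
  +(−1)^0/∏(0,2,3,1,0,0)! = 1/12  (running 1/12)
  +(−1)^1/∏(1,1,2,0,1,1)! = -1/2  (running -5/12)
⟨..|..⟩ = √(12/7)·(-5/12) = -0.545545

−√(25/84) = -0.545545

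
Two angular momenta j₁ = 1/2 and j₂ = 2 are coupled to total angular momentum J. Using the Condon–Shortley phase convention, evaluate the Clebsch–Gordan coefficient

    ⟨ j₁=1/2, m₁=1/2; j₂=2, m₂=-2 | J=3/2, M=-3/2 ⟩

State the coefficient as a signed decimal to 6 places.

+0.894427  (= +√(4/5))

triangle: 1!×0!×3!/5! = 6/120
(j±m)!: 1!×0!×0!×4!×0!×3! = 144
prefactor² = (2J+1)×Δ×N² = 144/5
  k=0: +1/(0!×1!×0!×0!×0!×3!) = 1/6
Σ = 1/6  ⇒  CG² = 144/5×1/6² = 4/5
CG = +√(4/5) = +0.894427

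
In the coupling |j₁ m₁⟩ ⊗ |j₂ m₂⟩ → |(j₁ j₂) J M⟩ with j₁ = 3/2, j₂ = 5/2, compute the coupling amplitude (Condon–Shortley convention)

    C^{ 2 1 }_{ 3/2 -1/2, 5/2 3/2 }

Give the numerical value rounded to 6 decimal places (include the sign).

j₁+j₂−J=2  J+j₁−j₂=1  J−j₁+j₂=3  j₁+j₂+J+1=7
(j₁±m₁, j₂±m₂, J±M) = (1,2,4,1,3,1)
P² = 24/7
sum k=1..2:
  [1] −1/6 = -1/6
  [2] +1/4 = 1/4
S = 1/12
C² = P²·S² = 1/42 ; C = +0.154303

+0.154303  (= +√(1/42))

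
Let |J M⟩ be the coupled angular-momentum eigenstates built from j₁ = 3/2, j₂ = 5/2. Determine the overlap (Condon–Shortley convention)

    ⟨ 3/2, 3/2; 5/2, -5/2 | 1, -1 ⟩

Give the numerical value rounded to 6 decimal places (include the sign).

j₁+j₂−J=3  J+j₁−j₂=0  J−j₁+j₂=2  j₁+j₂+J+1=6
(j₁±m₁, j₂±m₂, J±M) = (3,0,0,5,0,2)
P² = 72
sum k=0..0:
  [0] +1/12 = 1/12
S = 1/12
C² = P²·S² = 1/2 ; C = +0.707107

+√(1/2) ≈ +0.707107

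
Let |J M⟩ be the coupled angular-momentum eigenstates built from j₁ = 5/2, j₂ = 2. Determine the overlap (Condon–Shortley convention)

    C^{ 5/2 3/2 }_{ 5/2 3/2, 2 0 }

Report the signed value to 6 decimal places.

√[6·2!3!2!/8! · 4!1!2!2!4!1!] = √(288/35)
  +(−1)^0/∏(0,2,1,2,2,0)! = 1/8  (running 1/8)
  +(−1)^1/∏(1,1,0,1,3,1)! = -1/6  (running -1/24)
⟨..|..⟩ = √(288/35)·(-1/24) = -0.119523

−√(1/70) ≈ -0.119523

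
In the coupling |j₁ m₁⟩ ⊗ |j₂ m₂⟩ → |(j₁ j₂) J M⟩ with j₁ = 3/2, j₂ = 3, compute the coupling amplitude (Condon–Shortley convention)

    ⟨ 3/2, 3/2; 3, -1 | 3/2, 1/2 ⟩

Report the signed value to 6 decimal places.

+0.338062  (= +√(4/35))

j₁+j₂−J=3  J+j₁−j₂=0  J−j₁+j₂=3  j₁+j₂+J+1=7
(j₁±m₁, j₂±m₂, J±M) = (3,0,2,4,2,1)
P² = 576/35
sum k=0..0:
  [0] +1/12 = 1/12
S = 1/12
C² = P²·S² = 4/35 ; C = +0.338062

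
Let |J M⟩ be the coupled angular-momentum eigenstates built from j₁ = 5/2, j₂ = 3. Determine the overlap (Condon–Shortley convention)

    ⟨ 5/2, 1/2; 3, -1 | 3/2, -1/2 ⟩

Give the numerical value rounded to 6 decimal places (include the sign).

triangle: 4!×1!×2!/8! = 48/40320
(j±m)!: 3!×2!×2!×4!×1!×2! = 1152
prefactor² = (2J+1)×Δ×N² = 192/35
  k=1: −1/(1!×3!×1!×1!×0!×1!) = -1/6
  k=2: +1/(2!×2!×0!×0!×1!×2!) = 1/8
Σ = -1/24  ⇒  CG² = 192/35×(-1/24)² = 1/105
CG = −√(1/105) = -0.097590

−√(1/105) ≈ -0.097590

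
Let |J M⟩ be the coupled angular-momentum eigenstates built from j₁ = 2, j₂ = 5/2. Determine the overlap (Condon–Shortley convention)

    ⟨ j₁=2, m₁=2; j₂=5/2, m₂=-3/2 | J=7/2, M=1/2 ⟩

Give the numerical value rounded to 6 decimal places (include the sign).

+0.450749

triangle: 1!*3!*4!/9! = 144/362880
(j±m)!: 4!*0!*1!*4!*4!*3! = 82944
prefactor² = (2J+1)*Δ*N² = 9216/35
  k=0: +1/(0!*1!*0!*1!*3!*3!) = 1/36
Σ = 1/36  ⇒  CG² = 9216/35*1/36² = 64/315
CG = +√(64/315) = +0.450749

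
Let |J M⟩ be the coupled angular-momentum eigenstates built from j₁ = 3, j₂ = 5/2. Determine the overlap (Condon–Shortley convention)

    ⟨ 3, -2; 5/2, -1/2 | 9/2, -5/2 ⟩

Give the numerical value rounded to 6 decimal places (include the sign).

−√(49/198) = -0.497468

triangle: 1!*5!*4!/11! = 2880/39916800
(j±m)!: 1!*5!*2!*3!*2!*7! = 14515200
prefactor² = (2J+1)*Δ*N² = 115200/11
  k=0: +1/(0!*1!*5!*2!*0!*2!) = 1/480
  k=1: −1/(1!*0!*4!*1!*1!*3!) = -1/144
Σ = -7/1440  ⇒  CG² = 115200/11*(-7/1440)² = 49/198
CG = −√(49/198) = -0.497468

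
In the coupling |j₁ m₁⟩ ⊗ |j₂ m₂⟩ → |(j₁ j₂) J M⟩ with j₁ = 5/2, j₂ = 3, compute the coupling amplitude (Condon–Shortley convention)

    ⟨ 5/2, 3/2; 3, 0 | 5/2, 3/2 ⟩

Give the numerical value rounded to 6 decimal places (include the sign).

-0.483046  (= −√(7/30))

√[6·3!2!3!/9! · 4!1!3!3!4!1!] = √(864/35)
  +(−1)^0/∏(0,3,1,3,1,0)! = 1/36  (running 1/36)
  +(−1)^1/∏(1,2,0,2,2,1)! = -1/8  (running -7/72)
⟨..|..⟩ = √(864/35)·(-7/72) = -0.483046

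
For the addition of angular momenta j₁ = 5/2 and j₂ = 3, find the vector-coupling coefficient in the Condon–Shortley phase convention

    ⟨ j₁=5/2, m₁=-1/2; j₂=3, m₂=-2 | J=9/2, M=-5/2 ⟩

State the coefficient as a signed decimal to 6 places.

+√(49/198) = +0.497468

j₁+j₂−J=1  J+j₁−j₂=4  J−j₁+j₂=5  j₁+j₂+J+1=11
(j₁±m₁, j₂±m₂, J±M) = (2,3,1,5,2,7)
P² = 115200/11
sum k=0..1:
  [0] +1/144 = 1/144
  [1] −1/480 = -1/480
S = 7/1440
C² = P²·S² = 49/198 ; C = +0.497468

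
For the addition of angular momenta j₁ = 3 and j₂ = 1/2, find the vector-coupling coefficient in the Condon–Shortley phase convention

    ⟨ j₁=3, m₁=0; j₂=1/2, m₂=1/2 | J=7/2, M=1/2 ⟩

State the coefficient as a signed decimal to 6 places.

triangle: 0!*6!*1!/8! = 720/40320
(j±m)!: 3!*3!*1!*0!*4!*3! = 5184
prefactor² = (2J+1)*Δ*N² = 5184/7
  k=0: +1/(0!*0!*3!*1!*3!*0!) = 1/36
Σ = 1/36  ⇒  CG² = 5184/7*1/36² = 4/7
CG = +√(4/7) = +0.755929

+0.755929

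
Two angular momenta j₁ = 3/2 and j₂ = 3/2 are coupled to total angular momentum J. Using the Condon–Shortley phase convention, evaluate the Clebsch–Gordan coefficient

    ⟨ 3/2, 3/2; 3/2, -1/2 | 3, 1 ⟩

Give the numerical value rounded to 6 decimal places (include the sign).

triangle: 0!×3!×3!/7! = 36/5040
(j±m)!: 3!×0!×1!×2!×4!×2! = 576
prefactor² = (2J+1)×Δ×N² = 144/5
  k=0: +1/(0!×0!×0!×1!×3!×2!) = 1/12
Σ = 1/12  ⇒  CG² = 144/5×1/12² = 1/5
CG = +√(1/5) = +0.447214

+0.447214  (= +√(1/5))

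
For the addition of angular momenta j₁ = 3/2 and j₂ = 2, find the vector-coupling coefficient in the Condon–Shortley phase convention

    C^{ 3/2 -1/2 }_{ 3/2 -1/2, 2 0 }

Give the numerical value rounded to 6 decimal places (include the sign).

√[4·2!1!2!/6! · 1!2!2!2!1!2!] = √(16/45)
  +(−1)^1/∏(1,1,1,1,0,1)! = -1  (running -1)
  +(−1)^2/∏(2,0,0,0,1,2)! = 1/4  (running -3/4)
⟨..|..⟩ = √(16/45)·(-3/4) = -0.447214

-0.447214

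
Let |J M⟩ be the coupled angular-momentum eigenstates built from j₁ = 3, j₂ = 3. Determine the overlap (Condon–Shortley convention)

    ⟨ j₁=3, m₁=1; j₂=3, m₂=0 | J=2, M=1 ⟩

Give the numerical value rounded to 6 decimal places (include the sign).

triangle: 4!*2!*2!/9! = 96/362880
(j±m)!: 4!*2!*3!*3!*3!*1! = 10368
prefactor² = (2J+1)*Δ*N² = 96/7
  k=1: −1/(1!*3!*1!*2!*1!*0!) = -1/12
  k=2: +1/(2!*2!*0!*1!*2!*1!) = 1/8
Σ = 1/24  ⇒  CG² = 96/7*1/24² = 1/42
CG = +√(1/42) = +0.154303

+√(1/42) = +0.154303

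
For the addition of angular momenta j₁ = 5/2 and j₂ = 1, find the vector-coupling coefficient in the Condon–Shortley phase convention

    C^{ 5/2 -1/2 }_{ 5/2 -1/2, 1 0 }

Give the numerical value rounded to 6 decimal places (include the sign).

√[6·1!4!1!/7! · 2!3!1!1!2!3!] = √(144/35)
  +(−1)^0/∏(0,1,3,1,1,0)! = 1/6  (running 1/6)
  +(−1)^1/∏(1,0,2,0,2,1)! = -1/4  (running -1/12)
⟨..|..⟩ = √(144/35)·(-1/12) = -0.169031

-0.169031  (= −√(1/35))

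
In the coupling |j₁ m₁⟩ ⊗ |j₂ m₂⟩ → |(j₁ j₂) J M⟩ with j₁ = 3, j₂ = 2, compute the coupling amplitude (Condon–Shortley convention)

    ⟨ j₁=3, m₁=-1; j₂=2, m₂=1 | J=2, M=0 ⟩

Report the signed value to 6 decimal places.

+√(1/7) = +0.377964

j₁+j₂−J=3  J+j₁−j₂=3  J−j₁+j₂=1  j₁+j₂+J+1=8
(j₁±m₁, j₂±m₂, J±M) = (2,4,3,1,2,2)
P² = 36/7
sum k=2..3:
  [2] +1/4 = 1/4
  [3] −1/12 = -1/12
S = 1/6
C² = P²·S² = 1/7 ; C = +0.377964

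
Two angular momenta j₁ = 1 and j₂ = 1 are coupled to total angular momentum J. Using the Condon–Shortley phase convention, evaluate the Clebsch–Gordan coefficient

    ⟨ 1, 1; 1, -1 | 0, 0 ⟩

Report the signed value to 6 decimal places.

+0.577350

√[1·2!0!0!/3! · 2!0!0!2!0!0!] = √(4/3)
  +(−1)^0/∏(0,2,0,0,0,0)! = 1/2  (running 1/2)
⟨..|..⟩ = √(4/3)·(1/2) = +0.577350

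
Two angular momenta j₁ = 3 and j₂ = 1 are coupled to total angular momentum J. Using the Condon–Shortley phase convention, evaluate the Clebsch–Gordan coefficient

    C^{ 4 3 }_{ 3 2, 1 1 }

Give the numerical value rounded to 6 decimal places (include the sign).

√[9·0!6!2!/9! · 5!1!2!0!7!1!] = √(43200)
  +(−1)^0/∏(0,0,1,2,5,0)! = 1/240  (running 1/240)
⟨..|..⟩ = √(43200)·(1/240) = +0.866025

+0.866025  (= +√(3/4))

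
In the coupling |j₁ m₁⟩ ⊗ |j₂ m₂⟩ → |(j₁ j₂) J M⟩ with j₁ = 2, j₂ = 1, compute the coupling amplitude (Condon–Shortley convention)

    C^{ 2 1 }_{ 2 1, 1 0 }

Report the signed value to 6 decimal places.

triangle: 1!*3!*1!/6! = 6/720
(j±m)!: 3!*1!*1!*1!*3!*1! = 36
prefactor² = (2J+1)*Δ*N² = 3/2
  k=0: +1/(0!*1!*1!*1!*2!*0!) = 1/2
  k=1: −1/(1!*0!*0!*0!*3!*1!) = -1/6
Σ = 1/3  ⇒  CG² = 3/2*1/3² = 1/6
CG = +√(1/6) = +0.408248

+√(1/6) = +0.408248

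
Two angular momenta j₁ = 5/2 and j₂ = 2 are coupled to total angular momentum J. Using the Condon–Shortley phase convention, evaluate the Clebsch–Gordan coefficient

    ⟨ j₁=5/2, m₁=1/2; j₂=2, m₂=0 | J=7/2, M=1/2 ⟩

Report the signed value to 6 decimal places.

+√(4/105) ≈ +0.195180

√[8·1!4!3!/9! · 3!2!2!2!4!3!] = √(768/35)
  +(−1)^0/∏(0,1,2,2,2,1)! = 1/8  (running 1/8)
  +(−1)^1/∏(1,0,1,1,3,2)! = -1/12  (running 1/24)
⟨..|..⟩ = √(768/35)·(1/24) = +0.195180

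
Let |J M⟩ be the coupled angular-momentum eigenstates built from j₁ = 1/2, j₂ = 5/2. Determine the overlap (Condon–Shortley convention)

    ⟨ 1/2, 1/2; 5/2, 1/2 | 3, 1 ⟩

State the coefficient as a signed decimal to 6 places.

+√(2/3) ≈ +0.816497

j₁+j₂−J=0  J+j₁−j₂=1  J−j₁+j₂=5  j₁+j₂+J+1=7
(j₁±m₁, j₂±m₂, J±M) = (1,0,3,2,4,2)
P² = 96
sum k=0..0:
  [0] +1/12 = 1/12
S = 1/12
C² = P²·S² = 2/3 ; C = +0.816497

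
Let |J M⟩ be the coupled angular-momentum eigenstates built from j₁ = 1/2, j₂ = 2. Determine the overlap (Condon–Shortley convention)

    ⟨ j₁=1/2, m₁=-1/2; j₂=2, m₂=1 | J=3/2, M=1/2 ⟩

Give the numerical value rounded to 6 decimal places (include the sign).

-0.774597  (= −√(3/5))

√[4·1!0!3!/5! · 0!1!3!1!2!1!] = √(12/5)
  +(−1)^1/∏(1,0,0,2,0,1)! = -1/2  (running -1/2)
⟨..|..⟩ = √(12/5)·(-1/2) = -0.774597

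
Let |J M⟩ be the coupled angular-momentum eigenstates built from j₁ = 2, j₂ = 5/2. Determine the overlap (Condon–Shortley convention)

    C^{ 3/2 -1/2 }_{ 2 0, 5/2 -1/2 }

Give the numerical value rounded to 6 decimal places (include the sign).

√[4·3!1!2!/7! · 2!2!2!3!1!2!] = √(32/35)
  +(−1)^1/∏(1,2,1,1,0,1)! = -1/2  (running -1/2)
  +(−1)^2/∏(2,1,0,0,1,2)! = 1/4  (running -1/4)
⟨..|..⟩ = √(32/35)·(-1/4) = -0.239046

−√(2/35) = -0.239046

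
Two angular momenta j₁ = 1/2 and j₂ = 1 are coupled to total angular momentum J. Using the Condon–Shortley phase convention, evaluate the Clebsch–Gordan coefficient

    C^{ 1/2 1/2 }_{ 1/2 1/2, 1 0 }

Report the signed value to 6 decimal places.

+√(1/3) ≈ +0.577350

√[2·1!0!1!/3! · 1!0!1!1!1!0!] = √(1/3)
  +(−1)^0/∏(0,1,0,1,0,0)! = 1  (running 1)
⟨..|..⟩ = √(1/3)·(1) = +0.577350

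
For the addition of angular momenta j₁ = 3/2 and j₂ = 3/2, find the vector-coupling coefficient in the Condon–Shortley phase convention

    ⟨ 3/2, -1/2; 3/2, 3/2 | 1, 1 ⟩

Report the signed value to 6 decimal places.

√[3·2!1!1!/5! · 1!2!3!0!2!0!] = √(6/5)
  +(−1)^2/∏(2,0,0,1,1,0)! = 1/2  (running 1/2)
⟨..|..⟩ = √(6/5)·(1/2) = +0.547723

+0.547723  (= +√(3/10))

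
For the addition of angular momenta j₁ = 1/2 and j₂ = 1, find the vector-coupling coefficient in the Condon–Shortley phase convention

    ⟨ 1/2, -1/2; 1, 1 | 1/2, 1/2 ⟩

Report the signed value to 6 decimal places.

triangle: 1!*0!*1!/3! = 1/6
(j±m)!: 0!*1!*2!*0!*1!*0! = 2
prefactor² = (2J+1)*Δ*N² = 2/3
  k=1: −1/(1!*0!*0!*1!*0!*0!) = -1
Σ = -1  ⇒  CG² = 2/3*(-1)² = 2/3
CG = −√(2/3) = -0.816497

−√(2/3) = -0.816497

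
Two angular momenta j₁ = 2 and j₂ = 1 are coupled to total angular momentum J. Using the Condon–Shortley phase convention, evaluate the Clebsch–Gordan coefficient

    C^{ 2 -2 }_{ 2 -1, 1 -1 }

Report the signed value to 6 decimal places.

j₁+j₂−J=1  J+j₁−j₂=3  J−j₁+j₂=1  j₁+j₂+J+1=6
(j₁±m₁, j₂±m₂, J±M) = (1,3,0,2,0,4)
P² = 12
sum k=0..0:
  [0] +1/6 = 1/6
S = 1/6
C² = P²·S² = 1/3 ; C = +0.577350

+0.577350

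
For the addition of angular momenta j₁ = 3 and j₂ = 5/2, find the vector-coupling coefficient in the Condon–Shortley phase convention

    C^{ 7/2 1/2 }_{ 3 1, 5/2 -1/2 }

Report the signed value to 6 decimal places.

j₁+j₂−J=2  J+j₁−j₂=4  J−j₁+j₂=3  j₁+j₂+J+1=10
(j₁±m₁, j₂±m₂, J±M) = (4,2,2,3,4,3)
P² = 9216/175
sum k=0..2:
  [0] +1/16 = 1/16
  [1] −1/12 = -1/12
  [2] +1/288 = 1/288
S = -5/288
C² = P²·S² = 1/63 ; C = -0.125988

−√(1/63) ≈ -0.125988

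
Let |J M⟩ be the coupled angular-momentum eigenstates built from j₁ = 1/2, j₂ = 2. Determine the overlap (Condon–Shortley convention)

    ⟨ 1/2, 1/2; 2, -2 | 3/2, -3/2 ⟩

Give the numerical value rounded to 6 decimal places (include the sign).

√[4·1!0!3!/5! · 1!0!0!4!0!3!] = √(144/5)
  +(−1)^0/∏(0,1,0,0,0,3)! = 1/6  (running 1/6)
⟨..|..⟩ = √(144/5)·(1/6) = +0.894427

+√(4/5) = +0.894427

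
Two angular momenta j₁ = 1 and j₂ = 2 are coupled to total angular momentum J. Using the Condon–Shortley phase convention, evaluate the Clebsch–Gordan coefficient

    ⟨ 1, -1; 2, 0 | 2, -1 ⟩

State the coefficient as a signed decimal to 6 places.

-0.707107  (= −√(1/2))

j₁+j₂−J=1  J+j₁−j₂=1  J−j₁+j₂=3  j₁+j₂+J+1=6
(j₁±m₁, j₂±m₂, J±M) = (0,2,2,2,1,3)
P² = 2
sum k=1..1:
  [1] −1/2 = -1/2
S = -1/2
C² = P²·S² = 1/2 ; C = -0.707107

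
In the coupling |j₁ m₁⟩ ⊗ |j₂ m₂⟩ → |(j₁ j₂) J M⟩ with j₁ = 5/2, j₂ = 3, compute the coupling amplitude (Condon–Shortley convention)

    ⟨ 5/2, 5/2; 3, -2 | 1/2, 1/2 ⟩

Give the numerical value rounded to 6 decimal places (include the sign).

+0.218218  (= +√(1/21))

triangle: 5!*0!*1!/7! = 120/5040
(j±m)!: 5!*0!*1!*5!*1!*0! = 14400
prefactor² = (2J+1)*Δ*N² = 4800/7
  k=0: +1/(0!*5!*0!*1!*0!*0!) = 1/120
Σ = 1/120  ⇒  CG² = 4800/7*1/120² = 1/21
CG = +√(1/21) = +0.218218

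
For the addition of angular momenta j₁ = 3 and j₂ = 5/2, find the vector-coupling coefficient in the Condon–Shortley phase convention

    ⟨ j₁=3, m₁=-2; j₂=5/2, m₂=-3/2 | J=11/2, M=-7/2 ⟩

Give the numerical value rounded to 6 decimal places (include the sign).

√[12·0!6!5!/12! · 1!5!1!4!2!9!] = √(49766400/11)
  +(−1)^0/∏(0,0,5,1,1,4)! = 1/2880  (running 1/2880)
⟨..|..⟩ = √(49766400/11)·(1/2880) = +0.738549

+0.738549  (= +√(6/11))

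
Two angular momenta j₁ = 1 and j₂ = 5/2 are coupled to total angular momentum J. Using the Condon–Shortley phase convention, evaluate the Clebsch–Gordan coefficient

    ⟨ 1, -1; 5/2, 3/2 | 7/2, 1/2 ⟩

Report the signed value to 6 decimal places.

+0.377964

j₁+j₂−J=0  J+j₁−j₂=2  J−j₁+j₂=5  j₁+j₂+J+1=8
(j₁±m₁, j₂±m₂, J±M) = (0,2,4,1,4,3)
P² = 2304/7
sum k=0..0:
  [0] +1/48 = 1/48
S = 1/48
C² = P²·S² = 1/7 ; C = +0.377964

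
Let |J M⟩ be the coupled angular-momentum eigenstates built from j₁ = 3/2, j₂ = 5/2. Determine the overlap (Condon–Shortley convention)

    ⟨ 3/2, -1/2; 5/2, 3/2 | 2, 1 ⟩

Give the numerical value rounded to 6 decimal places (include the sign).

triangle: 2!*1!*3!/7! = 12/5040
(j±m)!: 1!*2!*4!*1!*3!*1! = 288
prefactor² = (2J+1)*Δ*N² = 24/7
  k=1: −1/(1!*1!*1!*3!*0!*0!) = -1/6
  k=2: +1/(2!*0!*0!*2!*1!*1!) = 1/4
Σ = 1/12  ⇒  CG² = 24/7*1/12² = 1/42
CG = +√(1/42) = +0.154303

+√(1/42) ≈ +0.154303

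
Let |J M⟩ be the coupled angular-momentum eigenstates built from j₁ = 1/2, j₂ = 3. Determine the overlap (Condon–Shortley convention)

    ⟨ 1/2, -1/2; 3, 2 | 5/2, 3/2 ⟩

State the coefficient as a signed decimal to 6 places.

triangle: 1!×0!×5!/7! = 120/5040
(j±m)!: 0!×1!×5!×1!×4!×1! = 2880
prefactor² = (2J+1)×Δ×N² = 2880/7
  k=1: −1/(1!×0!×0!×4!×0!×1!) = -1/24
Σ = -1/24  ⇒  CG² = 2880/7×(-1/24)² = 5/7
CG = −√(5/7) = -0.845154

−√(5/7) = -0.845154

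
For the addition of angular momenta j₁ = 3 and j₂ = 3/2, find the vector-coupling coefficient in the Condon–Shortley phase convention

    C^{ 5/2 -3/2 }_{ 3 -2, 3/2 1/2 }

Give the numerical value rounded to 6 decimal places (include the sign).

+0.267261

triangle: 2!×4!×1!/8! = 48/40320
(j±m)!: 1!×5!×2!×1!×1!×4! = 5760
prefactor² = (2J+1)×Δ×N² = 288/7
  k=1: −1/(1!×1!×4!×1!×0!×0!) = -1/24
  k=2: +1/(2!×0!×3!×0!×1!×1!) = 1/12
Σ = 1/24  ⇒  CG² = 288/7×1/24² = 1/14
CG = +√(1/14) = +0.267261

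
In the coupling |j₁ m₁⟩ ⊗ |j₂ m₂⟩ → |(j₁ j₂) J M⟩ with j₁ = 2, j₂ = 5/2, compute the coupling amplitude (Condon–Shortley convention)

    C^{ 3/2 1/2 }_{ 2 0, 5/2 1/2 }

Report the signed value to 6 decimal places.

√[4·3!1!2!/7! · 2!2!3!2!2!1!] = √(32/35)
  +(−1)^1/∏(1,2,1,2,0,0)! = -1/4  (running -1/4)
  +(−1)^2/∏(2,1,0,1,1,1)! = 1/2  (running 1/4)
⟨..|..⟩ = √(32/35)·(1/4) = +0.239046

+√(2/35) ≈ +0.239046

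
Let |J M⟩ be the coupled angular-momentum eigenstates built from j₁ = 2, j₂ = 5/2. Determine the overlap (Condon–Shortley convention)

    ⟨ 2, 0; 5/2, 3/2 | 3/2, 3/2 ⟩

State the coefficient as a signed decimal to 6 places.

+√(12/35) = +0.585540

j₁+j₂−J=3  J+j₁−j₂=1  J−j₁+j₂=2  j₁+j₂+J+1=7
(j₁±m₁, j₂±m₂, J±M) = (2,2,4,1,3,0)
P² = 192/35
sum k=2..2:
  [2] +1/4 = 1/4
S = 1/4
C² = P²·S² = 12/35 ; C = +0.585540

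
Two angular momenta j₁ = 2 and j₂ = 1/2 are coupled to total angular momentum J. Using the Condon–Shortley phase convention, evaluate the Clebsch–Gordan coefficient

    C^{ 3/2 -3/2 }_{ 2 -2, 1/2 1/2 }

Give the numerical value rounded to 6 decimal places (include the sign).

triangle: 1!·3!·0!/5! = 6/120
(j±m)!: 0!·4!·1!·0!·0!·3! = 144
prefactor² = (2J+1)·Δ·N² = 144/5
  k=1: −1/(1!·0!·3!·0!·0!·0!) = -1/6
Σ = -1/6  ⇒  CG² = 144/5·(-1/6)² = 4/5
CG = −√(4/5) = -0.894427

-0.894427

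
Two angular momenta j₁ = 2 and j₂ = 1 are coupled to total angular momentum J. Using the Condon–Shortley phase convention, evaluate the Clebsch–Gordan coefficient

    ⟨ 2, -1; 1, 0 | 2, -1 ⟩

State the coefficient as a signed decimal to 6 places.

j₁+j₂−J=1  J+j₁−j₂=3  J−j₁+j₂=1  j₁+j₂+J+1=6
(j₁±m₁, j₂±m₂, J±M) = (1,3,1,1,1,3)
P² = 3/2
sum k=0..1:
  [0] +1/6 = 1/6
  [1] −1/2 = -1/2
S = -1/3
C² = P²·S² = 1/6 ; C = -0.408248

−√(1/6) = -0.408248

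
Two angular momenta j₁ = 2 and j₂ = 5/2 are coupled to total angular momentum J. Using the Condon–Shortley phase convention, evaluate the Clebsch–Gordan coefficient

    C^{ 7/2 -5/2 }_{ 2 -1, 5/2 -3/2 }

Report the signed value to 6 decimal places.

triangle: 1!×3!×4!/9! = 144/362880
(j±m)!: 1!×3!×1!×4!×1!×6! = 103680
prefactor² = (2J+1)×Δ×N² = 2304/7
  k=0: +1/(0!×1!×3!×1!×0!×3!) = 1/36
  k=1: −1/(1!×0!×2!×0!×1!×4!) = -1/48
Σ = 1/144  ⇒  CG² = 2304/7×1/144² = 1/63
CG = +√(1/63) = +0.125988

+√(1/63) = +0.125988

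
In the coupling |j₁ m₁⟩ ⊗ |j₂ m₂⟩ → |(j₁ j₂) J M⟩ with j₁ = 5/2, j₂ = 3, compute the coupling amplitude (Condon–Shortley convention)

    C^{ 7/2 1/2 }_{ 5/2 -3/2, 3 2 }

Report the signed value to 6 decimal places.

+√(20/63) ≈ +0.563436

√[8·2!3!4!/10! · 1!4!5!1!4!3!] = √(9216/35)
  +(−1)^1/∏(1,1,3,4,0,0)! = -1/144  (running -1/144)
  +(−1)^2/∏(2,0,2,3,1,1)! = 1/24  (running 5/144)
⟨..|..⟩ = √(9216/35)·(5/144) = +0.563436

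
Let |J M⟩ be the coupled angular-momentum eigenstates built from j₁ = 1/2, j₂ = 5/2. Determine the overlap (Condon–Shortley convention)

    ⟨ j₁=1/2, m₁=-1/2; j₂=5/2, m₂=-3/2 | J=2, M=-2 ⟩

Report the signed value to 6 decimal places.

−√(1/6) ≈ -0.408248

√[5·1!0!4!/6! · 0!1!1!4!0!4!] = √(96)
  +(−1)^1/∏(1,0,0,0,0,4)! = -1/24  (running -1/24)
⟨..|..⟩ = √(96)·(-1/24) = -0.408248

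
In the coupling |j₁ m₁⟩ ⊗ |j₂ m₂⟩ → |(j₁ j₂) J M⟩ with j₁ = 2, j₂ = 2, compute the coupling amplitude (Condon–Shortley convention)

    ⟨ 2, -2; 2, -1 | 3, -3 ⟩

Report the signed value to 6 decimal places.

√[7·1!3!3!/8! · 0!4!1!3!0!6!] = √(648)
  +(−1)^1/∏(1,0,3,0,0,3)! = -1/36  (running -1/36)
⟨..|..⟩ = √(648)·(-1/36) = -0.707107

-0.707107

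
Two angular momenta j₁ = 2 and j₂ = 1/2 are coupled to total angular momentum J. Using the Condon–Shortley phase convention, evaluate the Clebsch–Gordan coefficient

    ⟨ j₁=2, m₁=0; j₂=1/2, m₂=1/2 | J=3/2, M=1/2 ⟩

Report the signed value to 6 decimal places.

−√(2/5) ≈ -0.632456

√[4·1!3!0!/5! · 2!2!1!0!2!1!] = √(8/5)
  +(−1)^1/∏(1,0,1,0,2,0)! = -1/2  (running -1/2)
⟨..|..⟩ = √(8/5)·(-1/2) = -0.632456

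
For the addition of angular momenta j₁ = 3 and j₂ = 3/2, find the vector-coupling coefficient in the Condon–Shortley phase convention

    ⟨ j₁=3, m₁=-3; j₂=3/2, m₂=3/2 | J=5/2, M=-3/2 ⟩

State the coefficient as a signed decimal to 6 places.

+0.566947  (= +√(9/28))

√[6·2!4!1!/8! · 0!6!3!0!1!4!] = √(5184/7)
  +(−1)^2/∏(2,0,4,1,0,0)! = 1/48  (running 1/48)
⟨..|..⟩ = √(5184/7)·(1/48) = +0.566947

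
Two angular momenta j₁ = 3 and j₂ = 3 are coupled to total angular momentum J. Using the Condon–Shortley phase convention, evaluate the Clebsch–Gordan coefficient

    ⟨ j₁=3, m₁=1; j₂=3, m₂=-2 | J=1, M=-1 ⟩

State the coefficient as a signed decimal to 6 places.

j₁+j₂−J=5  J+j₁−j₂=1  J−j₁+j₂=1  j₁+j₂+J+1=8
(j₁±m₁, j₂±m₂, J±M) = (4,2,1,5,0,2)
P² = 720/7
sum k=1..1:
  [1] −1/24 = -1/24
S = -1/24
C² = P²·S² = 5/28 ; C = -0.422577

−√(5/28) ≈ -0.422577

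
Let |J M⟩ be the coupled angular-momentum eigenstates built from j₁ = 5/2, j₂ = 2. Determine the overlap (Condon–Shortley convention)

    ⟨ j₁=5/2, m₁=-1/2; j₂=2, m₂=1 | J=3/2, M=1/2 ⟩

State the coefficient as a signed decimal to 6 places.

+0.487950

√[4·3!2!1!/7! · 2!3!3!1!2!1!] = √(48/35)
  +(−1)^2/∏(2,1,1,1,1,0)! = 1/2  (running 1/2)
  +(−1)^3/∏(3,0,0,0,2,1)! = -1/12  (running 5/12)
⟨..|..⟩ = √(48/35)·(5/12) = +0.487950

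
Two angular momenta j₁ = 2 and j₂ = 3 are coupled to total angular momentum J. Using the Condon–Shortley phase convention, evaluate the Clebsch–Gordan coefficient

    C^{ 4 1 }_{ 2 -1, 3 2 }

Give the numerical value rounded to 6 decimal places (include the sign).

−√(7/20) = -0.591608

triangle: 1!*3!*5!/10! = 720/3628800
(j±m)!: 1!*3!*5!*1!*5!*3! = 518400
prefactor² = (2J+1)*Δ*N² = 6480/7
  k=0: +1/(0!*1!*3!*5!*0!*0!) = 1/720
  k=1: −1/(1!*0!*2!*4!*1!*1!) = -1/48
Σ = -7/360  ⇒  CG² = 6480/7*(-7/360)² = 7/20
CG = −√(7/20) = -0.591608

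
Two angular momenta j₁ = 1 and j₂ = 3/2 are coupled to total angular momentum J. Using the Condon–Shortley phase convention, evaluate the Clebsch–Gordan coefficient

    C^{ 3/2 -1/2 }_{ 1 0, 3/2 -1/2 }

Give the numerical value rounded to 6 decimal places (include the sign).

+√(1/15) ≈ +0.258199

j₁+j₂−J=1  J+j₁−j₂=1  J−j₁+j₂=2  j₁+j₂+J+1=5
(j₁±m₁, j₂±m₂, J±M) = (1,1,1,2,1,2)
P² = 4/15
sum k=0..1:
  [0] +1/1 = 1
  [1] −1/2 = -1/2
S = 1/2
C² = P²·S² = 1/15 ; C = +0.258199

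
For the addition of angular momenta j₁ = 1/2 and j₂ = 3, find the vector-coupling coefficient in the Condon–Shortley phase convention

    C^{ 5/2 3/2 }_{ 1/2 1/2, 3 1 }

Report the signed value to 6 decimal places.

triangle: 1!·0!·5!/7! = 120/5040
(j±m)!: 1!·0!·4!·2!·4!·1! = 1152
prefactor² = (2J+1)·Δ·N² = 1152/7
  k=0: +1/(0!·1!·0!·4!·0!·1!) = 1/24
Σ = 1/24  ⇒  CG² = 1152/7·1/24² = 2/7
CG = +√(2/7) = +0.534522

+0.534522  (= +√(2/7))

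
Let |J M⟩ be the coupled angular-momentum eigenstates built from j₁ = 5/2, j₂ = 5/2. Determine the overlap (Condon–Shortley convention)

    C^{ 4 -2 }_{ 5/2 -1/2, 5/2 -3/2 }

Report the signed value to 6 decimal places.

j₁+j₂−J=1  J+j₁−j₂=4  J−j₁+j₂=4  j₁+j₂+J+1=10
(j₁±m₁, j₂±m₂, J±M) = (2,3,1,4,2,6)
P² = 20736/35
sum k=0..1:
  [0] +1/36 = 1/36
  [1] −1/96 = -1/96
S = 5/288
C² = P²·S² = 5/28 ; C = +0.422577

+√(5/28) = +0.422577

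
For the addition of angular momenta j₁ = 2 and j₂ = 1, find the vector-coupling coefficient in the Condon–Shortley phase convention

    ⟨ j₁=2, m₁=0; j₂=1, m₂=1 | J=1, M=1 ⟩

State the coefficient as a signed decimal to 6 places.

+√(1/10) ≈ +0.316228

√[3·2!2!0!/5! · 2!2!2!0!2!0!] = √(8/5)
  +(−1)^2/∏(2,0,0,0,2,0)! = 1/4  (running 1/4)
⟨..|..⟩ = √(8/5)·(1/4) = +0.316228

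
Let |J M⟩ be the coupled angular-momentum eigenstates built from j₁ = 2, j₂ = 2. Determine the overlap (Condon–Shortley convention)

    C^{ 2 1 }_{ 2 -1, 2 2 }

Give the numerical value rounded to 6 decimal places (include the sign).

√[5·2!2!2!/7! · 1!3!4!0!3!1!] = √(48/7)
  +(−1)^2/∏(2,0,1,2,1,0)! = 1/4  (running 1/4)
⟨..|..⟩ = √(48/7)·(1/4) = +0.654654

+0.654654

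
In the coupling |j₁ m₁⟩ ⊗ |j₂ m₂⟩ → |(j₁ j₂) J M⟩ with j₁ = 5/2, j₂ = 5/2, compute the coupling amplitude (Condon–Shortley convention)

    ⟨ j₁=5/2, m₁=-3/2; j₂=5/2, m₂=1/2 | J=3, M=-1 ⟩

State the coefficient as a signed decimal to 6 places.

+√(1/30) = +0.182574

√[7·2!3!3!/9! · 1!4!3!2!2!4!] = √(96/5)
  +(−1)^1/∏(1,1,3,2,0,1)! = -1/12  (running -1/12)
  +(−1)^2/∏(2,0,2,1,1,2)! = 1/8  (running 1/24)
⟨..|..⟩ = √(96/5)·(1/24) = +0.182574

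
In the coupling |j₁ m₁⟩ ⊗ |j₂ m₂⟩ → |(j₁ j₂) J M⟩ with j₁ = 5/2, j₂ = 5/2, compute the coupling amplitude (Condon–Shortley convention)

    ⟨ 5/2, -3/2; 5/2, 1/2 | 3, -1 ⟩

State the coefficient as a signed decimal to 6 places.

√[7·2!3!3!/9! · 1!4!3!2!2!4!] = √(96/5)
  +(−1)^1/∏(1,1,3,2,0,1)! = -1/12  (running -1/12)
  +(−1)^2/∏(2,0,2,1,1,2)! = 1/8  (running 1/24)
⟨..|..⟩ = √(96/5)·(1/24) = +0.182574

+√(1/30) = +0.182574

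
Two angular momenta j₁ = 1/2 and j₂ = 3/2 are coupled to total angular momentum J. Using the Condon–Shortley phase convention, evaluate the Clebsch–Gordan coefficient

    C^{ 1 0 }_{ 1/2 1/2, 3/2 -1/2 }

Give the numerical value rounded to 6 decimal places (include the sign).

+√(1/2) ≈ +0.707107

j₁+j₂−J=1  J+j₁−j₂=0  J−j₁+j₂=2  j₁+j₂+J+1=4
(j₁±m₁, j₂±m₂, J±M) = (1,0,1,2,1,1)
P² = 1/2
sum k=0..0:
  [0] +1/1 = 1
S = 1
C² = P²·S² = 1/2 ; C = +0.707107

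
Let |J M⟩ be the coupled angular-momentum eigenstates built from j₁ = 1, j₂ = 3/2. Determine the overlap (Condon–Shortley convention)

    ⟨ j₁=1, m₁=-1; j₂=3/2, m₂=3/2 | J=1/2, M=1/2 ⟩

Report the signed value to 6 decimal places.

+√(1/2) = +0.707107

j₁+j₂−J=2  J+j₁−j₂=0  J−j₁+j₂=1  j₁+j₂+J+1=4
(j₁±m₁, j₂±m₂, J±M) = (0,2,3,0,1,0)
P² = 2
sum k=2..2:
  [2] +1/2 = 1/2
S = 1/2
C² = P²·S² = 1/2 ; C = +0.707107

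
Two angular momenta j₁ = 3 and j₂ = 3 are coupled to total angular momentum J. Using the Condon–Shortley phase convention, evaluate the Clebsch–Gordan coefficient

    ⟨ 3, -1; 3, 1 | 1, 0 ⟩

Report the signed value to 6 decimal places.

−√(1/28) ≈ -0.188982

triangle: 5!*1!*1!/8! = 120/40320
(j±m)!: 2!*4!*4!*2!*1!*1! = 2304
prefactor² = (2J+1)*Δ*N² = 144/7
  k=3: −1/(3!*2!*1!*1!*0!*0!) = -1/12
  k=4: +1/(4!*1!*0!*0!*1!*1!) = 1/24
Σ = -1/24  ⇒  CG² = 144/7*(-1/24)² = 1/28
CG = −√(1/28) = -0.188982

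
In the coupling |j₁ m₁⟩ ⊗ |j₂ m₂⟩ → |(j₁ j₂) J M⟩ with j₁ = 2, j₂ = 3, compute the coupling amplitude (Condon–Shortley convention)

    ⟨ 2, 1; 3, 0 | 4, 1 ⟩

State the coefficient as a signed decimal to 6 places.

√[9·1!3!5!/10! · 3!1!3!3!5!3!] = √(1944/7)
  +(−1)^0/∏(0,1,1,3,2,2)! = 1/24  (running 1/24)
  +(−1)^1/∏(1,0,0,2,3,3)! = -1/72  (running 1/36)
⟨..|..⟩ = √(1944/7)·(1/36) = +0.462910

+0.462910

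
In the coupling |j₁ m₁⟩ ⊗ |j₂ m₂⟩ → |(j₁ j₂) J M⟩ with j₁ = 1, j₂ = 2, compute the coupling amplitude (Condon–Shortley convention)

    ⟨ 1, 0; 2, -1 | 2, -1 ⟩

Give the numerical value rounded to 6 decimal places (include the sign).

√[5·1!1!3!/6! · 1!1!1!3!1!3!] = √(3/2)
  +(−1)^0/∏(0,1,1,1,0,2)! = 1/2  (running 1/2)
  +(−1)^1/∏(1,0,0,0,1,3)! = -1/6  (running 1/3)
⟨..|..⟩ = √(3/2)·(1/3) = +0.408248

+√(1/6) = +0.408248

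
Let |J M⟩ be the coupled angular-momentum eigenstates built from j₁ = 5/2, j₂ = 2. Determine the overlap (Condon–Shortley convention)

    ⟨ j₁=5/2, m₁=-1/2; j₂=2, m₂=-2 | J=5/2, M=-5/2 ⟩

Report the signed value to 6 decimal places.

triangle: 2!·3!·2!/8! = 24/40320
(j±m)!: 2!·3!·0!·4!·0!·5! = 34560
prefactor² = (2J+1)·Δ·N² = 864/7
  k=0: +1/(0!·2!·3!·0!·0!·2!) = 1/24
Σ = 1/24  ⇒  CG² = 864/7·1/24² = 3/14
CG = +√(3/14) = +0.462910

+√(3/14) ≈ +0.462910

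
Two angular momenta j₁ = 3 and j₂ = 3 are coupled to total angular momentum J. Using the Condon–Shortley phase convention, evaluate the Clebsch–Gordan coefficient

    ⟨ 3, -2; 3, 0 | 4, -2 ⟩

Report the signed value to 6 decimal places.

j₁+j₂−J=2  J+j₁−j₂=4  J−j₁+j₂=4  j₁+j₂+J+1=11
(j₁±m₁, j₂±m₂, J±M) = (1,5,3,3,2,6)
P² = 124416/77
sum k=1..2:
  [1] −1/96 = -1/96
  [2] +1/72 = 1/72
S = 1/288
C² = P²·S² = 3/154 ; C = +0.139573

+√(3/154) ≈ +0.139573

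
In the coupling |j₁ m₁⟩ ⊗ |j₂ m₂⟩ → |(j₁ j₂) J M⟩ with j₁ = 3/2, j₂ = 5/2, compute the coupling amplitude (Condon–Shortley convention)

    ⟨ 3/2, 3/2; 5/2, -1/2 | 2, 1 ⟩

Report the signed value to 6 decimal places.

√[5·2!1!3!/7! · 3!0!2!3!3!1!] = √(36/7)
  +(−1)^0/∏(0,2,0,2,1,1)! = 1/4  (running 1/4)
⟨..|..⟩ = √(36/7)·(1/4) = +0.566947

+0.566947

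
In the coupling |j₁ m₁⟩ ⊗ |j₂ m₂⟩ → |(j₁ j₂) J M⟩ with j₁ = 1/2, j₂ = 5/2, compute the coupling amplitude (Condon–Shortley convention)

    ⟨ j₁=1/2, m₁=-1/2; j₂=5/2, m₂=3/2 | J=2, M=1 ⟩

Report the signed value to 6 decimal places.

-0.816497  (= −√(2/3))

√[5·1!0!4!/6! · 0!1!4!1!3!1!] = √(24)
  +(−1)^1/∏(1,0,0,3,0,1)! = -1/6  (running -1/6)
⟨..|..⟩ = √(24)·(-1/6) = -0.816497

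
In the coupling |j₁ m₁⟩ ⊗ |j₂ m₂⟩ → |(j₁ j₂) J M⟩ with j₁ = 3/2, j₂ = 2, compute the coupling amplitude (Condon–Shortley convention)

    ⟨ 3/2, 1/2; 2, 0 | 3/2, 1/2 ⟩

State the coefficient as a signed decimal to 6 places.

-0.447214  (= −√(1/5))

triangle: 2!·1!·2!/6! = 4/720
(j±m)!: 2!·1!·2!·2!·2!·1! = 16
prefactor² = (2J+1)·Δ·N² = 16/45
  k=0: +1/(0!·2!·1!·2!·0!·0!) = 1/4
  k=1: −1/(1!·1!·0!·1!·1!·1!) = -1
Σ = -3/4  ⇒  CG² = 16/45·(-3/4)² = 1/5
CG = −√(1/5) = -0.447214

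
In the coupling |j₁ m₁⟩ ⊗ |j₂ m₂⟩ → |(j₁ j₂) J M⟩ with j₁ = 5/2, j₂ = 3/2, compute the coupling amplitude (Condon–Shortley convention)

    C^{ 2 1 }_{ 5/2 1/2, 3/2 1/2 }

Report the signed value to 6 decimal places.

-0.545545  (= −√(25/84))

√[5·2!3!1!/7! · 3!2!2!1!3!1!] = √(12/7)
  +(−1)^1/∏(1,1,1,1,2,0)! = -1/2  (running -1/2)
  +(−1)^2/∏(2,0,0,0,3,1)! = 1/12  (running -5/12)
⟨..|..⟩ = √(12/7)·(-5/12) = -0.545545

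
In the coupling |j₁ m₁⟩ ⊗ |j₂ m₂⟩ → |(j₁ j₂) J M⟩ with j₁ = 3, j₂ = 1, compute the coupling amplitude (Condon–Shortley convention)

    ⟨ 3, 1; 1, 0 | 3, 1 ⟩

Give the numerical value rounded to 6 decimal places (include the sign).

+0.288675  (= +√(1/12))

j₁+j₂−J=1  J+j₁−j₂=5  J−j₁+j₂=1  j₁+j₂+J+1=8
(j₁±m₁, j₂±m₂, J±M) = (4,2,1,1,4,2)
P² = 48
sum k=0..1:
  [0] +1/12 = 1/12
  [1] −1/24 = -1/24
S = 1/24
C² = P²·S² = 1/12 ; C = +0.288675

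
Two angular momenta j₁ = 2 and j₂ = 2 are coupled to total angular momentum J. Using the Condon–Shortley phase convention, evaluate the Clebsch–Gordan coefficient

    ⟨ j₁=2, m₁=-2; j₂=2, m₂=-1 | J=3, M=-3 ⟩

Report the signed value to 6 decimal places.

-0.707107

j₁+j₂−J=1  J+j₁−j₂=3  J−j₁+j₂=3  j₁+j₂+J+1=8
(j₁±m₁, j₂±m₂, J±M) = (0,4,1,3,0,6)
P² = 648
sum k=1..1:
  [1] −1/36 = -1/36
S = -1/36
C² = P²·S² = 1/2 ; C = -0.707107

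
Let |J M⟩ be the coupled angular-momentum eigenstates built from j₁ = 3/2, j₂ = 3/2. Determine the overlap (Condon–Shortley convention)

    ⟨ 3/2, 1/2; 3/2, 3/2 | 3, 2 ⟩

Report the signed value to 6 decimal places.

+0.707107  (= +√(1/2))

triangle: 0!*3!*3!/7! = 36/5040
(j±m)!: 2!*1!*3!*0!*5!*1! = 1440
prefactor² = (2J+1)*Δ*N² = 72
  k=0: +1/(0!*0!*1!*3!*2!*0!) = 1/12
Σ = 1/12  ⇒  CG² = 72*1/12² = 1/2
CG = +√(1/2) = +0.707107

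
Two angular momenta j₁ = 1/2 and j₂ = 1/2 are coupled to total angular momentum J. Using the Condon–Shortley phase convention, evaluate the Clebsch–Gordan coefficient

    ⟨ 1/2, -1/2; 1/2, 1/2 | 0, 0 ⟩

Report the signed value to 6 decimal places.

triangle: 1!×0!×0!/2! = 1/2
(j±m)!: 0!×1!×1!×0!×0!×0! = 1
prefactor² = (2J+1)×Δ×N² = 1/2
  k=1: −1/(1!×0!×0!×0!×0!×0!) = -1
Σ = -1  ⇒  CG² = 1/2×(-1)² = 1/2
CG = −√(1/2) = -0.707107

−√(1/2) ≈ -0.707107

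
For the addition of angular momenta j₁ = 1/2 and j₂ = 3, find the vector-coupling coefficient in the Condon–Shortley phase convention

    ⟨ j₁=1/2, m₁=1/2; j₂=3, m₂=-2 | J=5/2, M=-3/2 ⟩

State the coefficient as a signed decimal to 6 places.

j₁+j₂−J=1  J+j₁−j₂=0  J−j₁+j₂=5  j₁+j₂+J+1=7
(j₁±m₁, j₂±m₂, J±M) = (1,0,1,5,1,4)
P² = 2880/7
sum k=0..0:
  [0] +1/24 = 1/24
S = 1/24
C² = P²·S² = 5/7 ; C = +0.845154

+0.845154  (= +√(5/7))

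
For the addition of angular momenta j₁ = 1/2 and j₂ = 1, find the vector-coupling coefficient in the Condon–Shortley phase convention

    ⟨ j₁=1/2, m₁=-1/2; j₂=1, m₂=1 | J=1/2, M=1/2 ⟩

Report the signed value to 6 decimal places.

−√(2/3) ≈ -0.816497

triangle: 1!*0!*1!/3! = 1/6
(j±m)!: 0!*1!*2!*0!*1!*0! = 2
prefactor² = (2J+1)*Δ*N² = 2/3
  k=1: −1/(1!*0!*0!*1!*0!*0!) = -1
Σ = -1  ⇒  CG² = 2/3*(-1)² = 2/3
CG = −√(2/3) = -0.816497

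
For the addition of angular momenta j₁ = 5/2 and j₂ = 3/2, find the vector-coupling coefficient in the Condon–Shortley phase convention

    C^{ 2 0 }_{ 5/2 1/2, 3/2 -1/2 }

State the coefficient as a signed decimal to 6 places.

-0.267261  (= −√(1/14))

j₁+j₂−J=2  J+j₁−j₂=3  J−j₁+j₂=1  j₁+j₂+J+1=7
(j₁±m₁, j₂±m₂, J±M) = (3,2,1,2,2,2)
P² = 8/7
sum k=0..1:
  [0] +1/4 = 1/4
  [1] −1/2 = -1/2
S = -1/4
C² = P²·S² = 1/14 ; C = -0.267261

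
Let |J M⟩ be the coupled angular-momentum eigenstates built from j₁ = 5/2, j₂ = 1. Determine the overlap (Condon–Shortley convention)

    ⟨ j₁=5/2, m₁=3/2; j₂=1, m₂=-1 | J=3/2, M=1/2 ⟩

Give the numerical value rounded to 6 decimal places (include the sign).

+0.632456  (= +√(2/5))

j₁+j₂−J=2  J+j₁−j₂=3  J−j₁+j₂=0  j₁+j₂+J+1=6
(j₁±m₁, j₂±m₂, J±M) = (4,1,0,2,2,1)
P² = 32/5
sum k=0..0:
  [0] +1/4 = 1/4
S = 1/4
C² = P²·S² = 2/5 ; C = +0.632456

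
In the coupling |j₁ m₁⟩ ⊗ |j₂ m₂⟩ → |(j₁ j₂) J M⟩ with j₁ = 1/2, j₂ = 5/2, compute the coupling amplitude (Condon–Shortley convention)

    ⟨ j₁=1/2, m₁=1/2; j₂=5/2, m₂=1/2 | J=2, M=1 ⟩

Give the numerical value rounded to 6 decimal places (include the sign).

triangle: 1!×0!×4!/6! = 24/720
(j±m)!: 1!×0!×3!×2!×3!×1! = 72
prefactor² = (2J+1)×Δ×N² = 12
  k=0: +1/(0!×1!×0!×3!×0!×1!) = 1/6
Σ = 1/6  ⇒  CG² = 12×1/6² = 1/3
CG = +√(1/3) = +0.577350

+√(1/3) = +0.577350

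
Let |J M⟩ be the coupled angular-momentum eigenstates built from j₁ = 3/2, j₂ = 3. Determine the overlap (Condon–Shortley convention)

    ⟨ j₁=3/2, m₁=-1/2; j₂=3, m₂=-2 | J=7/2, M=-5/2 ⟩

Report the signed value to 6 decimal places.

triangle: 1!×2!×5!/9! = 240/362880
(j±m)!: 1!×2!×1!×5!×1!×6! = 172800
prefactor² = (2J+1)×Δ×N² = 6400/7
  k=0: +1/(0!×1!×2!×1!×0!×4!) = 1/48
  k=1: −1/(1!×0!×1!×0!×1!×5!) = -1/120
Σ = 1/80  ⇒  CG² = 6400/7×1/80² = 1/7
CG = +√(1/7) = +0.377964

+0.377964  (= +√(1/7))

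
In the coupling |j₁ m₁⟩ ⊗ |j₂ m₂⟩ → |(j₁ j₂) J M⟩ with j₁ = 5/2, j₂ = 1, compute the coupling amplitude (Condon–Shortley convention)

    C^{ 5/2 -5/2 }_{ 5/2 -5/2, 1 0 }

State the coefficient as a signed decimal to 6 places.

triangle: 1!×4!×1!/7! = 24/5040
(j±m)!: 0!×5!×1!×1!×0!×5! = 14400
prefactor² = (2J+1)×Δ×N² = 2880/7
  k=1: −1/(1!×0!×4!×0!×0!×1!) = -1/24
Σ = -1/24  ⇒  CG² = 2880/7×(-1/24)² = 5/7
CG = −√(5/7) = -0.845154

-0.845154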